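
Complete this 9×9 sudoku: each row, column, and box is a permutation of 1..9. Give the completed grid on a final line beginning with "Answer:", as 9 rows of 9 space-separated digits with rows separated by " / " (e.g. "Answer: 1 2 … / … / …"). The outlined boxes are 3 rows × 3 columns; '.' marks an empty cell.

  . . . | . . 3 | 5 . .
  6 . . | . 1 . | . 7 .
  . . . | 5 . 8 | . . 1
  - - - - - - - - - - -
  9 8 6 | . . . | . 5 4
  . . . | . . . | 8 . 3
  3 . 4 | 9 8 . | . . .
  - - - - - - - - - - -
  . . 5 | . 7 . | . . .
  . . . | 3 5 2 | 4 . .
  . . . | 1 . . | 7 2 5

Step 1. [r1c4∈{2,4,6,7}] box 2 places 7 nowhere but r1c4 ⇒ r1c4=7.
Step 2. [r5c8∈{1,6,9}] r5c8 is the only open cell in row 5 admitting 9. So r5c8=9.
Step 3. [r5c1∈{1,2,5,7}] 5 has one home in col 1: r5c1 ⇒ r5c1=5.
Step 4. [r7c4∈{4,6,8}] r7c4 is the only open cell in col 4 admitting 8, so r7c4=8.
Step 5. [r4c4∈{2}] r4c4 is down to just 2. So r4c4=2.
Step 6. [r2c4∈{4}] nothing but 4 survives at r2c4 ⇒ r2c4=4.
Step 7. [r2c6∈{9}] only 9 remains possible at r2c6, so r2c6=9.
Step 8. [r6c9∈{2,6,7}] 7 has one home in col 9: r6c9. So r6c9=7.
Step 9. [r6c7∈{1,2,6}] box 6 places 2 nowhere but r6c7 ⇒ r6c7=2.
Step 10. [r6c2∈{1}] r6c2's peers cover all but 1. So r6c2=1.
Step 11. [r6c8∈{6}] r6c8 is down to just 6 ⇒ r6c8=6.
Step 12. [r2c7∈{3}] r2c7 is down to just 3, so r2c7=3.
Step 13. [r5c6∈{1,4,6,7}] in row 5, 1 fits only at r5c6. So r5c6=1.
Step 14. [r9c5∈{4,6,9}] in col 5, 9 fits only at r9c5. So r9c5=9.
Step 15. [r3c8∈{4}] r3c8's peers cover all but 4. So r3c8=4.
Step 16. [r1c8∈{8}] nothing but 8 survives at r1c8, so r1c8=8.
Step 17. [r8c9∈{6,8,9}] 8 has one home in col 9: r8c9, so r8c9=8.
Step 18. [r8c2∈{6,7,9}] in row 8, 6 fits only at r8c2, so r8c2=6.
Step 19. [r8c3∈{1,7,9}] r8c3 is the only open cell in row 8 admitting 9. So r8c3=9.
Step 20. [r8c8∈{1}] only 1 remains possible at r8c8 ⇒ r8c8=1.
Step 21. [r7c1∈{1,2,4}] row 7 places 1 nowhere but r7c1 ⇒ r7c1=1.
Step 22. [r7c2∈{2,3,4}] r7c2 is the only open cell in row 7 admitting 2 ⇒ r7c2=2.
Step 23. [r5c3∈{2,7}] across row 5, 2 lands solely at r5c3 ⇒ r5c3=2.
Step 24. [r3c3∈{3,7}] in col 3, 7 fits only at r3c3. So r3c3=7.
Step 25. [r9c3∈{3,8}] 3 has one home in col 3: r9c3, so r9c3=3.
Step 26. [r9c2∈{4}] only 4 remains possible at r9c2 ⇒ r9c2=4.
Step 27. [r1c2∈{9}] only 9 remains possible at r1c2 ⇒ r1c2=9.
Step 28. [r7c9∈{6,9}] col 9 places 9 nowhere but r7c9, so r7c9=9.
Step 29. [r1c9∈{2,6}] 6 has one home in col 9: r1c9, so r1c9=6.
Step 30. [r3c1∈{2}] r3c1 has the single candidate 2, so r3c1=2.
Step 31. [r3c5∈{6}] r3c5's peers cover all but 6, so r3c5=6.
Step 32. [r7c7∈{6}] r7c7's peers cover all but 6 ⇒ r7c7=6.
Step 33. [r1c5∈{2}] r1c5 is down to just 2. So r1c5=2.
Step 34. [r3c2∈{3}] only 3 remains possible at r3c2. So r3c2=3.
Step 35. [r1c1∈{4}] r1c1 is down to just 4. So r1c1=4.
Step 36. [r1c3∈{1}] nothing but 1 survives at r1c3 ⇒ r1c3=1.
Step 37. [r4c6∈{7}] r4c6 has the single candidate 7 ⇒ r4c6=7.
Step 38. [r2c9∈{2}] r2c9 is down to just 2 ⇒ r2c9=2.
Step 39. [r5c4∈{6}] r5c4 is down to just 6, so r5c4=6.
Step 40. [r8c1∈{7}] r8c1 has the single candidate 7. So r8c1=7.
Step 41. [r4c5∈{3}] r4c5 has the single candidate 3. So r4c5=3.
Step 42. [r3c7∈{9}] r3c7 is down to just 9 ⇒ r3c7=9.
Step 43. [r5c2∈{7}] nothing but 7 survives at r5c2. So r5c2=7.
Step 44. [r7c8∈{3}] r7c8 has the single candidate 3 ⇒ r7c8=3.
Step 45. [r9c6∈{6}] nothing but 6 survives at r9c6, so r9c6=6.
Step 46. [r2c3∈{8}] r2c3's peers cover all but 8. So r2c3=8.
Step 47. [r4c7∈{1}] nothing but 1 survives at r4c7, so r4c7=1.
Step 48. [r6c6∈{5}] only 5 remains possible at r6c6 ⇒ r6c6=5.
Step 49. [r2c2∈{5}] r2c2 is down to just 5. So r2c2=5.
Step 50. [r9c1∈{8}] r9c1 has the single candidate 8, so r9c1=8.
Step 51. [r7c6∈{4}] r7c6's peers cover all but 4, so r7c6=4.
Step 52. [r5c5∈{4}] r5c5's peers cover all but 4 ⇒ r5c5=4.

Answer: 4 9 1 7 2 3 5 8 6 / 6 5 8 4 1 9 3 7 2 / 2 3 7 5 6 8 9 4 1 / 9 8 6 2 3 7 1 5 4 / 5 7 2 6 4 1 8 9 3 / 3 1 4 9 8 5 2 6 7 / 1 2 5 8 7 4 6 3 9 / 7 6 9 3 5 2 4 1 8 / 8 4 3 1 9 6 7 2 5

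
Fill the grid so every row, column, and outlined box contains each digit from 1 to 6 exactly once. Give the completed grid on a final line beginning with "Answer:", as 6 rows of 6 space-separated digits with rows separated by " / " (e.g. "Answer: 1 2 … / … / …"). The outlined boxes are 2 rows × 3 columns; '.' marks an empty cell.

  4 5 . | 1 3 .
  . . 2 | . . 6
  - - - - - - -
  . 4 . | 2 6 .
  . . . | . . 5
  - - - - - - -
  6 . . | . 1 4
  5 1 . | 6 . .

Step 1. [r5c3∈{3}] r5c3 is down to just 3. So r5c3=3.
Step 2. [r4c4∈{3,4}] r4c4 is the only open cell in col 4 admitting 3, so r4c4=3.
Step 3. [r2c1∈{1,3}] r2c1 is the only open cell in row 2 admitting 1, so r2c1=1.
Step 4. [r2c5∈{4,5}] in col 5, 5 fits only at r2c5 ⇒ r2c5=5.
Step 5. [r4c3∈{1,6}] in row 4, 1 fits only at r4c3. So r4c3=1.
Step 6. [r4c1∈{2}] r4c1 is down to just 2, so r4c1=2.
Step 7. [r6c5∈{2}] r6c5's peers cover all but 2 ⇒ r6c5=2.
Step 8. [r3c1∈{3}] only 3 remains possible at r3c1 ⇒ r3c1=3.
Step 9. [r2c2∈{3}] only 3 remains possible at r2c2. So r2c2=3.
Step 10. [r1c6∈{2}] r1c6 is down to just 2. So r1c6=2.
Step 11. [r4c5∈{4}] r4c5 is down to just 4. So r4c5=4.
Step 12. [r6c6∈{3}] nothing but 3 survives at r6c6, so r6c6=3.
Step 13. [r6c3∈{4}] only 4 remains possible at r6c3 ⇒ r6c3=4.
Step 14. [r4c2∈{6}] r4c2's peers cover all but 6. So r4c2=6.
Step 15. [r5c4∈{5}] r5c4 has the single candidate 5 ⇒ r5c4=5.
Step 16. [r2c4∈{4}] nothing but 4 survives at r2c4, so r2c4=4.
Step 17. [r1c3∈{6}] only 6 remains possible at r1c3, so r1c3=6.
Step 18. [r5c2∈{2}] r5c2's peers cover all but 2 ⇒ r5c2=2.
Step 19. [r3c3∈{5}] only 5 remains possible at r3c3 ⇒ r3c3=5.
Step 20. [r3c6∈{1}] r3c6 has the single candidate 1 ⇒ r3c6=1.

Answer: 4 5 6 1 3 2 / 1 3 2 4 5 6 / 3 4 5 2 6 1 / 2 6 1 3 4 5 / 6 2 3 5 1 4 / 5 1 4 6 2 3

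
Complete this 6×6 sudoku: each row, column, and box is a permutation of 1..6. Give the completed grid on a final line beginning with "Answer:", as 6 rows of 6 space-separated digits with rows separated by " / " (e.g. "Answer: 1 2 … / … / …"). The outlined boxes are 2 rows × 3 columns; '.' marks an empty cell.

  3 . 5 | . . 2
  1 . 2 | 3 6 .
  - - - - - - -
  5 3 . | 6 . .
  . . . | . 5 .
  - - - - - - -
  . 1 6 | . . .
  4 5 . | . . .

Step 1. [r3c5∈{1,2,4}] across row 3, 2 lands solely at r3c5. So r3c5=2.
Step 2. [r4c6∈{1,3,4}] row 4 places 3 nowhere but r4c6. So r4c6=3.
Step 3. [r2c2∈{4}] only 4 remains possible at r2c2, so r2c2=4.
Step 4. [r5c4∈{2,4,5}] col 4 places 5 nowhere but r5c4. So r5c4=5.
Step 5. [r5c5∈{3,4}] in row 5, 3 fits only at r5c5 ⇒ r5c5=3.
Step 6. [r6c5∈{1}] r6c5's peers cover all but 1. So r6c5=1.
Step 7. [r3c6∈{1,4}] 1 has one home in col 6: r3c6. So r3c6=1.
Step 8. [r4c4∈{4}] r4c4 is down to just 4, so r4c4=4.
Step 9. [r4c2∈{2,6}] r4c2 is the only open cell in col 2 admitting 2. So r4c2=2.
Step 10. [r5c1∈{2}] r5c1 is down to just 2. So r5c1=2.
Step 11. [r5c6∈{4}] only 4 remains possible at r5c6 ⇒ r5c6=4.
Step 12. [r6c3∈{3}] only 3 remains possible at r6c3. So r6c3=3.
Step 13. [r1c5∈{4}] only 4 remains possible at r1c5. So r1c5=4.
Step 14. [r1c2∈{6}] nothing but 6 survives at r1c2. So r1c2=6.
Step 15. [r2c6∈{5}] r2c6 has the single candidate 5, so r2c6=5.
Step 16. [r6c4∈{2}] r6c4 has the single candidate 2. So r6c4=2.
Step 17. [r4c3∈{1}] r4c3 has the single candidate 1 ⇒ r4c3=1.
Step 18. [r4c1∈{6}] nothing but 6 survives at r4c1, so r4c1=6.
Step 19. [r6c6∈{6}] r6c6's peers cover all but 6. So r6c6=6.
Step 20. [r3c3∈{4}] nothing but 4 survives at r3c3. So r3c3=4.
Step 21. [r1c4∈{1}] r1c4 has the single candidate 1, so r1c4=1.

Answer: 3 6 5 1 4 2 / 1 4 2 3 6 5 / 5 3 4 6 2 1 / 6 2 1 4 5 3 / 2 1 6 5 3 4 / 4 5 3 2 1 6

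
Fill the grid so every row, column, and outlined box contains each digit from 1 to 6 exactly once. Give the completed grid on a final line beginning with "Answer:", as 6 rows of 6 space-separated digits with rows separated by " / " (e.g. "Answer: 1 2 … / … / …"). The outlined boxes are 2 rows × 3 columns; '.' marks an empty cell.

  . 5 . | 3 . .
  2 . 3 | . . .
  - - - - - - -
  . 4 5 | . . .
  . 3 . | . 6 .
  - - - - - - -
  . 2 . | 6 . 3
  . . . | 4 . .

Step 1. [r4c1∈{1}] r4c1 has the single candidate 1 ⇒ r4c1=1.
Step 2. [r4c6∈{2,4,5}] across row 4, 4 lands solely at r4c6 ⇒ r4c6=4.
Step 3. [r2c5∈{1,4,5}] 4 has one home in row 2: r2c5. So r2c5=4.
Step 4. [r3c1∈{6}] only 6 remains possible at r3c1, so r3c1=6.
Step 5. [r3c5∈{1,2,3}] r3c5 is the only open cell in row 3 admitting 3, so r3c5=3.
Step 6. [r1c1∈{4}] r1c1 is down to just 4, so r1c1=4.
Step 7. [r4c4∈{2,5}] 5 has one home in row 4: r4c4 ⇒ r4c4=5.
Step 8. [r2c4∈{1}] only 1 remains possible at r2c4, so r2c4=1.
Step 9. [r6c2∈{1,6}] in col 2, 1 fits only at r6c2 ⇒ r6c2=1.
Step 10. [r2c6∈{5,6}] across row 2, 5 lands solely at r2c6 ⇒ r2c6=5.
Step 11. [r6c6∈{2}] only 2 remains possible at r6c6, so r6c6=2.
Step 12. [r5c1∈{5}] r5c1 has the single candidate 5, so r5c1=5.
Step 13. [r1c3∈{1,6}] across row 1, 1 lands solely at r1c3 ⇒ r1c3=1.
Step 14. [r5c3∈{4}] only 4 remains possible at r5c3. So r5c3=4.
Step 15. [r5c5∈{1}] only 1 remains possible at r5c5. So r5c5=1.
Step 16. [r4c3∈{2}] r4c3 is down to just 2, so r4c3=2.
Step 17. [r6c5∈{5}] nothing but 5 survives at r6c5 ⇒ r6c5=5.
Step 18. [r3c6∈{1}] r3c6's peers cover all but 1 ⇒ r3c6=1.
Step 19. [r1c6∈{6}] nothing but 6 survives at r1c6. So r1c6=6.
Step 20. [r3c4∈{2}] nothing but 2 survives at r3c4 ⇒ r3c4=2.
Step 21. [r6c1∈{3}] only 3 remains possible at r6c1 ⇒ r6c1=3.
Step 22. [r2c2∈{6}] only 6 remains possible at r2c2 ⇒ r2c2=6.
Step 23. [r6c3∈{6}] only 6 remains possible at r6c3, so r6c3=6.
Step 24. [r1c5∈{2}] r1c5 is down to just 2 ⇒ r1c5=2.

Answer: 4 5 1 3 2 6 / 2 6 3 1 4 5 / 6 4 5 2 3 1 / 1 3 2 5 6 4 / 5 2 4 6 1 3 / 3 1 6 4 5 2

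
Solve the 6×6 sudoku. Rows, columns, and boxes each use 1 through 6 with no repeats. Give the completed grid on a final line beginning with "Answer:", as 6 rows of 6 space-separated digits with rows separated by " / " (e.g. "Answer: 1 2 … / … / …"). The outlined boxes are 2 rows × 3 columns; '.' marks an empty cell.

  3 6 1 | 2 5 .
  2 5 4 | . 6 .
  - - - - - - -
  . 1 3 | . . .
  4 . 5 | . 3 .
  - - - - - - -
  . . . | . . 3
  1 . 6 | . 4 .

Step 1. [r5c4∈{1,5,6}] across row 5, 6 lands solely at r5c4 ⇒ r5c4=6.
Step 2. [r4c6∈{1,2,6}] 6 has one home in row 4: r4c6. So r4c6=6.
Step 3. [r5c3∈{2}] r5c3 has the single candidate 2 ⇒ r5c3=2.
Step 4. [r6c6∈{2,5}] in row 6, 2 fits only at r6c6. So r6c6=2.
Step 5. [r3c4∈{4,5}] 4 has one home in col 4: r3c4 ⇒ r3c4=4.
Step 6. [r2c4∈{1,3}] r2c4 is the only open cell in row 2 admitting 3 ⇒ r2c4=3.
Step 7. [r5c2∈{4}] nothing but 4 survives at r5c2, so r5c2=4.
Step 8. [r6c2∈{3}] r6c2 is down to just 3, so r6c2=3.
Step 9. [r3c5∈{2}] r3c5 is down to just 2. So r3c5=2.
Step 10. [r3c6∈{5}] only 5 remains possible at r3c6. So r3c6=5.
Step 11. [r5c1∈{5}] nothing but 5 survives at r5c1. So r5c1=5.
Step 12. [r4c4∈{1}] nothing but 1 survives at r4c4. So r4c4=1.
Step 13. [r1c6∈{4}] nothing but 4 survives at r1c6. So r1c6=4.
Step 14. [r6c4∈{5}] r6c4 has the single candidate 5 ⇒ r6c4=5.
Step 15. [r3c1∈{6}] nothing but 6 survives at r3c1. So r3c1=6.
Step 16. [r5c5∈{1}] only 1 remains possible at r5c5 ⇒ r5c5=1.
Step 17. [r4c2∈{2}] r4c2 has the single candidate 2. So r4c2=2.
Step 18. [r2c6∈{1}] r2c6's peers cover all but 1 ⇒ r2c6=1.

Answer: 3 6 1 2 5 4 / 2 5 4 3 6 1 / 6 1 3 4 2 5 / 4 2 5 1 3 6 / 5 4 2 6 1 3 / 1 3 6 5 4 2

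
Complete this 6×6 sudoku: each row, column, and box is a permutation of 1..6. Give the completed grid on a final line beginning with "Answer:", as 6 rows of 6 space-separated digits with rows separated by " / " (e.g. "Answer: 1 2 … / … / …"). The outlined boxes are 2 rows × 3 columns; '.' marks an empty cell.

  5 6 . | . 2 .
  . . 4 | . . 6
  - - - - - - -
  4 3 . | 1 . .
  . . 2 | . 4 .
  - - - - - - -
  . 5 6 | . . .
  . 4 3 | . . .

Step 1. [r2c1∈{1,2,3}] in col 1, 3 fits only at r2c1 ⇒ r2c1=3.
Step 2. [r2c4∈{5}] r2c4 has the single candidate 5, so r2c4=5.
Step 3. [r4c6∈{3,5}] 5 has one home in row 4: r4c6, so r4c6=5.
Step 4. [r2c5∈{1}] r2c5 is down to just 1, so r2c5=1.
Step 5. [r4c4∈{3,6}] r4c4 is the only open cell in row 4 admitting 3, so r4c4=3.
Step 6. [r1c4∈{4}] r1c4's peers cover all but 4, so r1c4=4.
Step 7. [r5c4∈{2}] only 2 remains possible at r5c4, so r5c4=2.
Step 8. [r5c1∈{1}] only 1 remains possible at r5c1, so r5c1=1.
Step 9. [r6c4∈{6}] r6c4 has the single candidate 6 ⇒ r6c4=6.
Step 10. [r5c5∈{3}] r5c5's peers cover all but 3 ⇒ r5c5=3.
Step 11. [r2c2∈{2}] only 2 remains possible at r2c2, so r2c2=2.
Step 12. [r1c6∈{3}] r1c6's peers cover all but 3. So r1c6=3.
Step 13. [r4c2∈{1}] nothing but 1 survives at r4c2 ⇒ r4c2=1.
Step 14. [r6c6∈{1}] r6c6 is down to just 1, so r6c6=1.
Step 15. [r5c6∈{4}] r5c6 has the single candidate 4 ⇒ r5c6=4.
Step 16. [r3c6∈{2}] nothing but 2 survives at r3c6, so r3c6=2.
Step 17. [r6c5∈{5}] r6c5's peers cover all but 5. So r6c5=5.
Step 18. [r6c1∈{2}] nothing but 2 survives at r6c1. So r6c1=2.
Step 19. [r3c5∈{6}] r3c5 has the single candidate 6 ⇒ r3c5=6.
Step 20. [r1c3∈{1}] nothing but 1 survives at r1c3 ⇒ r1c3=1.
Step 21. [r4c1∈{6}] r4c1's peers cover all but 6, so r4c1=6.
Step 22. [r3c3∈{5}] r3c3 is down to just 5 ⇒ r3c3=5.

Answer: 5 6 1 4 2 3 / 3 2 4 5 1 6 / 4 3 5 1 6 2 / 6 1 2 3 4 5 / 1 5 6 2 3 4 / 2 4 3 6 5 1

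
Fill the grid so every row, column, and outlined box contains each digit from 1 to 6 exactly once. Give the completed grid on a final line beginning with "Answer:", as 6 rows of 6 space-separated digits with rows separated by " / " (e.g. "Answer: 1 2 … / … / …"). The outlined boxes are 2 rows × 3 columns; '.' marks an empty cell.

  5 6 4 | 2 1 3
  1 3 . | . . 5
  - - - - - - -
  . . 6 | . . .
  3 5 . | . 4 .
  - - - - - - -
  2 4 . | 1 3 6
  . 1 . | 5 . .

Step 1. [r3c2∈{2}] r3c2 has the single candidate 2. So r3c2=2.
Step 2. [r4c6∈{1,2}] 2 has one home in row 4: r4c6. So r4c6=2.
Step 3. [r4c4∈{6}] r4c4's peers cover all but 6. So r4c4=6.
Step 4. [r5c3∈{5}] r5c3 is down to just 5. So r5c3=5.
Step 5. [r6c3∈{3}] r6c3 is down to just 3, so r6c3=3.
Step 6. [r6c1∈{6}] nothing but 6 survives at r6c1 ⇒ r6c1=6.
Step 7. [r6c5∈{2}] nothing but 2 survives at r6c5. So r6c5=2.
Step 8. [r3c5∈{5}] r3c5's peers cover all but 5 ⇒ r3c5=5.
Step 9. [r3c4∈{3}] only 3 remains possible at r3c4. So r3c4=3.
Step 10. [r2c3∈{2}] r2c3 is down to just 2, so r2c3=2.
Step 11. [r2c4∈{4}] r2c4 is down to just 4. So r2c4=4.
Step 12. [r6c6∈{4}] r6c6 has the single candidate 4 ⇒ r6c6=4.
Step 13. [r3c6∈{1}] r3c6 has the single candidate 1 ⇒ r3c6=1.
Step 14. [r3c1∈{4}] r3c1's peers cover all but 4 ⇒ r3c1=4.
Step 15. [r4c3∈{1}] r4c3 is down to just 1. So r4c3=1.
Step 16. [r2c5∈{6}] r2c5 is down to just 6 ⇒ r2c5=6.

Answer: 5 6 4 2 1 3 / 1 3 2 4 6 5 / 4 2 6 3 5 1 / 3 5 1 6 4 2 / 2 4 5 1 3 6 / 6 1 3 5 2 4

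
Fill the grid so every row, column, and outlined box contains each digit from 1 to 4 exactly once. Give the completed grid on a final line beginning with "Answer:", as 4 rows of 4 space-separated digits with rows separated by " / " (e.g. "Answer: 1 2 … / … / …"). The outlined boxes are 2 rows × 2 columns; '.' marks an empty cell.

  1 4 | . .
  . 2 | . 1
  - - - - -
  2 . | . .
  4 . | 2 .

Step 1. [r4c4∈{3}] r4c4's peers cover all but 3, so r4c4=3.
Step 2. [r2c3∈{3,4}] across row 2, 4 lands solely at r2c3 ⇒ r2c3=4.
Step 3. [r4c2∈{1}] r4c2's peers cover all but 1 ⇒ r4c2=1.
Step 4. [r3c3∈{1}] only 1 remains possible at r3c3. So r3c3=1.
Step 5. [r1c4∈{2}] only 2 remains possible at r1c4 ⇒ r1c4=2.
Step 6. [r1c3∈{3}] nothing but 3 survives at r1c3, so r1c3=3.
Step 7. [r3c4∈{4}] only 4 remains possible at r3c4 ⇒ r3c4=4.
Step 8. [r3c2∈{3}] nothing but 3 survives at r3c2. So r3c2=3.
Step 9. [r2c1∈{3}] nothing but 3 survives at r2c1. So r2c1=3.

Answer: 1 4 3 2 / 3 2 4 1 / 2 3 1 4 / 4 1 2 3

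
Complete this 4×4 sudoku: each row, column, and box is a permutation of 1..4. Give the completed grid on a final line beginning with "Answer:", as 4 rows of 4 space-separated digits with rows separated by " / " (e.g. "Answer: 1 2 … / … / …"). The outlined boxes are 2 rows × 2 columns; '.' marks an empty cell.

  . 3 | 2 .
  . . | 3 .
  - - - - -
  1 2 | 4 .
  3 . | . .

Step 1. [r1c4∈{1,4}] across row 1, 1 lands solely at r1c4, so r1c4=1.
Step 2. [r1c1∈{4}] r1c1 has the single candidate 4. So r1c1=4.
Step 3. [r4c4∈{2}] r4c4 has the single candidate 2. So r4c4=2.
Step 4. [r4c3∈{1}] r4c3 is down to just 1, so r4c3=1.
Step 5. [r4c2∈{4}] only 4 remains possible at r4c2. So r4c2=4.
Step 6. [r2c1∈{2}] only 2 remains possible at r2c1. So r2c1=2.
Step 7. [r2c2∈{1}] only 1 remains possible at r2c2. So r2c2=1.
Step 8. [r2c4∈{4}] r2c4's peers cover all but 4. So r2c4=4.
Step 9. [r3c4∈{3}] nothing but 3 survives at r3c4, so r3c4=3.

Answer: 4 3 2 1 / 2 1 3 4 / 1 2 4 3 / 3 4 1 2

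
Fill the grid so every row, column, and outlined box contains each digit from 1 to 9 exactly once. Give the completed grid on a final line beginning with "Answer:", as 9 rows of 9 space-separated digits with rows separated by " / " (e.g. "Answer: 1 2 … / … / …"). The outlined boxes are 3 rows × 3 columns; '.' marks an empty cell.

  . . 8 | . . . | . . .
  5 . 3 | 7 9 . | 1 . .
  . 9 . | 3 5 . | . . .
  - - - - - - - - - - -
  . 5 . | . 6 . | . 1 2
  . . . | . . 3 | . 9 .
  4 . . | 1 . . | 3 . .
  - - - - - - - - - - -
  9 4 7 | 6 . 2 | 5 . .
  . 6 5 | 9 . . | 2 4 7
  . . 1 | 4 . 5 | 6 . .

Step 1. [r2c2∈{2}] only 2 remains possible at r2c2 ⇒ r2c2=2.
Step 2. [r4c4∈{8}] r4c4 has the single candidate 8, so r4c4=8.
Step 3. [r9c2∈{3,8}] col 2 places 3 nowhere but r9c2 ⇒ r9c2=3.
Step 4. [r9c8∈{8}] only 8 remains possible at r9c8 ⇒ r9c8=8.
Step 5. [r2c8∈{6}] only 6 remains possible at r2c8, so r2c8=6.
Step 6. [r3c3∈{4,6}] 4 has one home in col 3: r3c3, so r3c3=4.
Step 7. [r3c9∈{8}] only 8 remains possible at r3c9, so r3c9=8.
Step 8. [r3c7∈{7}] r3c7 is down to just 7. So r3c7=7.
Step 9. [r6c8∈{5,7}] across col 8, 7 lands solely at r6c8 ⇒ r6c8=7.
Step 10. [r6c5∈{2}] only 2 remains possible at r6c5. So r6c5=2.
Step 11. [r2c9∈{4}] nothing but 4 survives at r2c9 ⇒ r2c9=4.
Step 12. [r7c5∈{1,3,8}] r7c5 is the only open cell in row 7 admitting 8 ⇒ r7c5=8.
Step 13. [r4c6∈{4,7,9}] 7 has one home in col 6: r4c6 ⇒ r4c6=7.
Step 14. [r1c8∈{2,3,5}] r1c8 is the only open cell in col 8 admitting 5 ⇒ r1c8=5.
Step 15. [r1c6∈{1,4,6}] col 6 places 4 nowhere but r1c6, so r1c6=4.
Step 16. [r1c5∈{1}] only 1 remains possible at r1c5, so r1c5=1.
Step 17. [r1c1∈{6,7}] 6 has one home in row 1: r1c1. So r1c1=6.
Step 18. [r5c1∈{1,2,7,8}] col 1 places 7 nowhere but r5c1, so r5c1=7.
Step 19. [r6c9∈{5,6}] row 6 places 5 nowhere but r6c9. So r6c9=5.
Step 20. [r6c3∈{6,9}] row 6 places 6 nowhere but r6c3. So r6c3=6.
Step 21. [r1c9∈{3,9}] across row 1, 3 lands solely at r1c9 ⇒ r1c9=3.
Step 22. [r5c7∈{4,8}] r5c7 is the only open cell in col 7 admitting 8 ⇒ r5c7=8.
Step 23. [r1c4∈{2}] nothing but 2 survives at r1c4, so r1c4=2.
Step 24. [r5c3∈{2}] r5c3 has the single candidate 2 ⇒ r5c3=2.
Step 25. [r8c1∈{8}] r8c1 has the single candidate 8. So r8c1=8.
Step 26. [r8c5∈{3}] r8c5 has the single candidate 3 ⇒ r8c5=3.
Step 27. [r9c9∈{9}] only 9 remains possible at r9c9. So r9c9=9.
Step 28. [r6c6∈{9}] only 9 remains possible at r6c6. So r6c6=9.
Step 29. [r5c4∈{5}] nothing but 5 survives at r5c4. So r5c4=5.
Step 30. [r5c9∈{6}] r5c9 is down to just 6, so r5c9=6.
Step 31. [r1c7∈{9}] r1c7 is down to just 9. So r1c7=9.
Step 32. [r6c2∈{8}] nothing but 8 survives at r6c2, so r6c2=8.
Step 33. [r8c6∈{1}] r8c6's peers cover all but 1 ⇒ r8c6=1.
Step 34. [r4c3∈{9}] r4c3's peers cover all but 9 ⇒ r4c3=9.
Step 35. [r4c1∈{3}] r4c1's peers cover all but 3 ⇒ r4c1=3.
Step 36. [r2c6∈{8}] only 8 remains possible at r2c6, so r2c6=8.
Step 37. [r7c9∈{1}] only 1 remains possible at r7c9 ⇒ r7c9=1.
Step 38. [r5c5∈{4}] r5c5 is down to just 4, so r5c5=4.
Step 39. [r7c8∈{3}] nothing but 3 survives at r7c8, so r7c8=3.
Step 40. [r4c7∈{4}] r4c7's peers cover all but 4 ⇒ r4c7=4.
Step 41. [r3c8∈{2}] r3c8 is down to just 2 ⇒ r3c8=2.
Step 42. [r5c2∈{1}] nothing but 1 survives at r5c2. So r5c2=1.
Step 43. [r1c2∈{7}] nothing but 7 survives at r1c2, so r1c2=7.
Step 44. [r3c1∈{1}] r3c1 is down to just 1 ⇒ r3c1=1.
Step 45. [r3c6∈{6}] only 6 remains possible at r3c6, so r3c6=6.
Step 46. [r9c1∈{2}] r9c1 has the single candidate 2 ⇒ r9c1=2.
Step 47. [r9c5∈{7}] only 7 remains possible at r9c5. So r9c5=7.

Answer: 6 7 8 2 1 4 9 5 3 / 5 2 3 7 9 8 1 6 4 / 1 9 4 3 5 6 7 2 8 / 3 5 9 8 6 7 4 1 2 / 7 1 2 5 4 3 8 9 6 / 4 8 6 1 2 9 3 7 5 / 9 4 7 6 8 2 5 3 1 / 8 6 5 9 3 1 2 4 7 / 2 3 1 4 7 5 6 8 9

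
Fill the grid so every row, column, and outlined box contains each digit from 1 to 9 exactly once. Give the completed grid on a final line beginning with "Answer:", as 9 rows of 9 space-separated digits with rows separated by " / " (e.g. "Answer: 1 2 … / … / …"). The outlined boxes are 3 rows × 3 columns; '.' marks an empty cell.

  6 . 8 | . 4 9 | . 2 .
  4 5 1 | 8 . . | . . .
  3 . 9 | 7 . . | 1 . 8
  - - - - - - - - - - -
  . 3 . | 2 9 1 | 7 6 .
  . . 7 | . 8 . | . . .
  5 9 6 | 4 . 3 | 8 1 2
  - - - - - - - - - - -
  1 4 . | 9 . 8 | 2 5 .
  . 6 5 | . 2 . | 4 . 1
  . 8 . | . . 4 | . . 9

Step 1. [r9c5∈{1,3,5,6,7}] in col 5, 1 fits only at r9c5, so r9c5=1.
Step 2. [r9c4∈{3,5,6}] across row 9, 5 lands solely at r9c4 ⇒ r9c4=5.
Step 3. [r7c5∈{3,6,7}] r7c5 is the only open cell in box 8 admitting 6. So r7c5=6.
Step 4. [r7c9∈{3,7}] r7c9 is the only open cell in row 7 admitting 7. So r7c9=7.
Step 5. [r9c8∈{3}] r9c8's peers cover all but 3, so r9c8=3.
Step 6. [r3c6∈{2,5,6}] 6 has one home in row 3: r3c6. So r3c6=6.
Step 7. [r4c9∈{4,5}] r4c9 is the only open cell in row 4 admitting 5. So r4c9=5.
Step 8. [r1c9∈{3}] nothing but 3 survives at r1c9 ⇒ r1c9=3.
Step 9. [r5c1∈{2}] r5c1 has the single candidate 2, so r5c1=2.
Step 10. [r3c8∈{4}] only 4 remains possible at r3c8. So r3c8=4.
Step 11. [r5c8∈{9}] only 9 remains possible at r5c8, so r5c8=9.
Step 12. [r8c1∈{7,9}] across row 8, 9 lands solely at r8c1, so r8c1=9.
Step 13. [r2c9∈{6}] r2c9's peers cover all but 6, so r2c9=6.
Step 14. [r6c5∈{7}] nothing but 7 survives at r6c5. So r6c5=7.
Step 15. [r9c1∈{7}] nothing but 7 survives at r9c1. So r9c1=7.
Step 16. [r2c6∈{2}] nothing but 2 survives at r2c6. So r2c6=2.
Step 17. [r8c8∈{8}] r8c8 is down to just 8 ⇒ r8c8=8.
Step 18. [r1c7∈{5}] r1c7 has the single candidate 5. So r1c7=5.
Step 19. [r5c4∈{6}] nothing but 6 survives at r5c4. So r5c4=6.
Step 20. [r8c4∈{3}] r8c4 is down to just 3 ⇒ r8c4=3.
Step 21. [r5c9∈{4}] r5c9's peers cover all but 4, so r5c9=4.
Step 22. [r4c1∈{8}] r4c1's peers cover all but 8, so r4c1=8.
Step 23. [r5c7∈{3}] r5c7 is down to just 3, so r5c7=3.
Step 24. [r5c6∈{5}] r5c6 is down to just 5 ⇒ r5c6=5.
Step 25. [r2c8∈{7}] r2c8 is down to just 7 ⇒ r2c8=7.
Step 26. [r9c7∈{6}] r9c7 is down to just 6, so r9c7=6.
Step 27. [r8c6∈{7}] nothing but 7 survives at r8c6. So r8c6=7.
Step 28. [r7c3∈{3}] r7c3 is down to just 3. So r7c3=3.
Step 29. [r2c5∈{3}] r2c5's peers cover all but 3. So r2c5=3.
Step 30. [r3c2∈{2}] only 2 remains possible at r3c2, so r3c2=2.
Step 31. [r4c3∈{4}] r4c3 has the single candidate 4. So r4c3=4.
Step 32. [r5c2∈{1}] r5c2 is down to just 1 ⇒ r5c2=1.
Step 33. [r1c4∈{1}] only 1 remains possible at r1c4 ⇒ r1c4=1.
Step 34. [r1c2∈{7}] nothing but 7 survives at r1c2. So r1c2=7.
Step 35. [r3c5∈{5}] r3c5 has the single candidate 5, so r3c5=5.
Step 36. [r2c7∈{9}] only 9 remains possible at r2c7. So r2c7=9.
Step 37. [r9c3∈{2}] only 2 remains possible at r9c3. So r9c3=2.

Answer: 6 7 8 1 4 9 5 2 3 / 4 5 1 8 3 2 9 7 6 / 3 2 9 7 5 6 1 4 8 / 8 3 4 2 9 1 7 6 5 / 2 1 7 6 8 5 3 9 4 / 5 9 6 4 7 3 8 1 2 / 1 4 3 9 6 8 2 5 7 / 9 6 5 3 2 7 4 8 1 / 7 8 2 5 1 4 6 3 9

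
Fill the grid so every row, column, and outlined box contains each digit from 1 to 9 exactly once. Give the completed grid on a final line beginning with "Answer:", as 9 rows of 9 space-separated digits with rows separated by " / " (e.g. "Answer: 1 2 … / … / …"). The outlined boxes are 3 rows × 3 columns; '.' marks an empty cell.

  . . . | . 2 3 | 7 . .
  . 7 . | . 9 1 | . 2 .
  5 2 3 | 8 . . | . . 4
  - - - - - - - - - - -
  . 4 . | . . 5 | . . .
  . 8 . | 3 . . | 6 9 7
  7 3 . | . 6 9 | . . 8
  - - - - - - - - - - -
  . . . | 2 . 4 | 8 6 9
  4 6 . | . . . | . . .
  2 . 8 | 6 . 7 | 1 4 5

Step 1. [r5c1∈{1}] r5c1 has the single candidate 1, so r5c1=1.
Step 2. [r7c2∈{1,5}] r7c2 is the only open cell in col 2 admitting 5 ⇒ r7c2=5.
Step 3. [r1c2∈{1,9}] 1 has one home in col 2: r1c2, so r1c2=1.
Step 4. [r4c9∈{1,2,3}] 1 has one home in col 9: r4c9. So r4c9=1.
Step 5. [r8c5∈{1,3,5,8}] col 5 places 5 nowhere but r8c5. So r8c5=5.
Step 6. [r7c5∈{1,3}] across col 5, 1 lands solely at r7c5 ⇒ r7c5=1.
Step 7. [r6c7∈{2,4,5}] col 7 places 4 nowhere but r6c7. So r6c7=4.
Step 8. [r1c9∈{6}] r1c9 is down to just 6, so r1c9=6.
Step 9. [r4c7∈{2,3}] box 6 places 2 nowhere but r4c7 ⇒ r4c7=2.
Step 10. [r2c7∈{3,5}] 5 has one home in col 7: r2c7. So r2c7=5.
Step 11. [r8c8∈{3,7}] across col 8, 7 lands solely at r8c8 ⇒ r8c8=7.
Step 12. [r6c3∈{2,5}] across row 6, 2 lands solely at r6c3, so r6c3=2.
Step 13. [r2c1∈{6,8}] in row 2, 8 fits only at r2c1. So r2c1=8.
Step 14. [r2c3∈{4,6}] 6 has one home in row 2: r2c3 ⇒ r2c3=6.
Step 15. [r4c3∈{9}] only 9 remains possible at r4c3 ⇒ r4c3=9.
Step 16. [r1c3∈{4}] only 4 remains possible at r1c3 ⇒ r1c3=4.
Step 17. [r8c7∈{3}] r8c7 is down to just 3, so r8c7=3.
Step 18. [r4c4∈{7}] only 7 remains possible at r4c4, so r4c4=7.
Step 19. [r5c6∈{2}] r5c6 has the single candidate 2, so r5c6=2.
Step 20. [r8c4∈{9}] only 9 remains possible at r8c4 ⇒ r8c4=9.
Step 21. [r7c3∈{7}] r7c3 is down to just 7, so r7c3=7.
Step 22. [r2c4∈{4}] only 4 remains possible at r2c4. So r2c4=4.
Step 23. [r4c1∈{6}] only 6 remains possible at r4c1 ⇒ r4c1=6.
Step 24. [r1c1∈{9}] only 9 remains possible at r1c1 ⇒ r1c1=9.
Step 25. [r3c6∈{6}] nothing but 6 survives at r3c6, so r3c6=6.
Step 26. [r5c3∈{5}] only 5 remains possible at r5c3, so r5c3=5.
Step 27. [r3c8∈{1}] r3c8 is down to just 1, so r3c8=1.
Step 28. [r9c2∈{9}] r9c2's peers cover all but 9 ⇒ r9c2=9.
Step 29. [r7c1∈{3}] only 3 remains possible at r7c1 ⇒ r7c1=3.
Step 30. [r8c3∈{1}] only 1 remains possible at r8c3. So r8c3=1.
Step 31. [r4c5∈{8}] r4c5 is down to just 8, so r4c5=8.
Step 32. [r4c8∈{3}] r4c8 has the single candidate 3 ⇒ r4c8=3.
Step 33. [r3c7∈{9}] r3c7 has the single candidate 9. So r3c7=9.
Step 34. [r5c5∈{4}] r5c5 is down to just 4. So r5c5=4.
Step 35. [r1c8∈{8}] nothing but 8 survives at r1c8, so r1c8=8.
Step 36. [r6c8∈{5}] nothing but 5 survives at r6c8, so r6c8=5.
Step 37. [r3c5∈{7}] only 7 remains possible at r3c5, so r3c5=7.
Step 38. [r2c9∈{3}] r2c9 is down to just 3, so r2c9=3.
Step 39. [r9c5∈{3}] only 3 remains possible at r9c5, so r9c5=3.
Step 40. [r1c4∈{5}] nothing but 5 survives at r1c4 ⇒ r1c4=5.
Step 41. [r8c6∈{8}] nothing but 8 survives at r8c6. So r8c6=8.
Step 42. [r8c9∈{2}] r8c9 is down to just 2, so r8c9=2.
Step 43. [r6c4∈{1}] r6c4 is down to just 1. So r6c4=1.

Answer: 9 1 4 5 2 3 7 8 6 / 8 7 6 4 9 1 5 2 3 / 5 2 3 8 7 6 9 1 4 / 6 4 9 7 8 5 2 3 1 / 1 8 5 3 4 2 6 9 7 / 7 3 2 1 6 9 4 5 8 / 3 5 7 2 1 4 8 6 9 / 4 6 1 9 5 8 3 7 2 / 2 9 8 6 3 7 1 4 5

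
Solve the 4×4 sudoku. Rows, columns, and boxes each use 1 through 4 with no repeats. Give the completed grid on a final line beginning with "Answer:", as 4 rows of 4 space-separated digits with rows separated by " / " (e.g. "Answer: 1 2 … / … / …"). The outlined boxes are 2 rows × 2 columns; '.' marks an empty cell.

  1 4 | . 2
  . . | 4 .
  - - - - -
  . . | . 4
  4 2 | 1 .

Step 1. [r3c1∈{3}] only 3 remains possible at r3c1, so r3c1=3.
Step 2. [r4c4∈{3}] r4c4 has the single candidate 3 ⇒ r4c4=3.
Step 3. [r3c3∈{2}] nothing but 2 survives at r3c3, so r3c3=2.
Step 4. [r3c2∈{1}] r3c2 has the single candidate 1 ⇒ r3c2=1.
Step 5. [r1c3∈{3}] only 3 remains possible at r1c3, so r1c3=3.
Step 6. [r2c2∈{3}] r2c2 has the single candidate 3, so r2c2=3.
Step 7. [r2c4∈{1}] r2c4 is down to just 1 ⇒ r2c4=1.
Step 8. [r2c1∈{2}] only 2 remains possible at r2c1 ⇒ r2c1=2.

Answer: 1 4 3 2 / 2 3 4 1 / 3 1 2 4 / 4 2 1 3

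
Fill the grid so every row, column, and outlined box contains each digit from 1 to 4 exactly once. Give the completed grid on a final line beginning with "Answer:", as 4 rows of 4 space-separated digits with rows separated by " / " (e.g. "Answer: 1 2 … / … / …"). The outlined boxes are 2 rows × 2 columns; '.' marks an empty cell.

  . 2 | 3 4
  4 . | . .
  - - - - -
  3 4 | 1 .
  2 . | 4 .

Step 1. [r2c4∈{1,2}] in col 4, 1 fits only at r2c4 ⇒ r2c4=1.
Step 2. [r2c3∈{2}] r2c3 is down to just 2. So r2c3=2.
Step 3. [r3c4∈{2}] only 2 remains possible at r3c4. So r3c4=2.
Step 4. [r4c4∈{3}] r4c4's peers cover all but 3. So r4c4=3.
Step 5. [r1c1∈{1}] r1c1 is down to just 1, so r1c1=1.
Step 6. [r2c2∈{3}] r2c2 is down to just 3, so r2c2=3.
Step 7. [r4c2∈{1}] r4c2 is down to just 1 ⇒ r4c2=1.

Answer: 1 2 3 4 / 4 3 2 1 / 3 4 1 2 / 2 1 4 3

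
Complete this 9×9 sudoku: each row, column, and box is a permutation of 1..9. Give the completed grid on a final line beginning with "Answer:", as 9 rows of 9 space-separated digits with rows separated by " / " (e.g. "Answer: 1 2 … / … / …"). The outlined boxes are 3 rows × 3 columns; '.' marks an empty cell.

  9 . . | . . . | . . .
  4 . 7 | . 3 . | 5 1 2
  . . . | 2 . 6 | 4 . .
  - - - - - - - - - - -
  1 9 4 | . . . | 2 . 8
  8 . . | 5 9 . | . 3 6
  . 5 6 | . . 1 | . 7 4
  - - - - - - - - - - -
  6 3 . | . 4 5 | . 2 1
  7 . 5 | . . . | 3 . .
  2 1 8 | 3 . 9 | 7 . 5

Step 1. [r2c6∈{8}] nothing but 8 survives at r2c6. So r2c6=8.
Step 2. [r9c5∈{6}] only 6 remains possible at r9c5, so r9c5=6.
Step 3. [r4c5∈{7}] r4c5's peers cover all but 7. So r4c5=7.
Step 4. [r8c8∈{4,6,8,9}] r8c8 is the only open cell in row 8 admitting 6 ⇒ r8c8=6.
Step 5. [r1c4∈{1,4,7}] across col 4, 4 lands solely at r1c4, so r1c4=4.
Step 6. [r5c3∈{2}] r5c3 is down to just 2, so r5c3=2.
Step 7. [r3c9∈{3,7,9}] across row 3, 7 lands solely at r3c9, so r3c9=7.
Step 8. [r1c8∈{8}] only 8 remains possible at r1c8, so r1c8=8.
Step 9. [r6c4∈{8}] r6c4's peers cover all but 8. So r6c4=8.
Step 10. [r3c1∈{3,5}] col 1 places 5 nowhere but r3c1. So r3c1=5.
Step 11. [r3c5∈{1}] nothing but 1 survives at r3c5 ⇒ r3c5=1.
Step 12. [r6c7∈{9}] nothing but 9 survives at r6c7, so r6c7=9.
Step 13. [r2c2∈{6}] r2c2 has the single candidate 6, so r2c2=6.
Step 14. [r1c3∈{1,3}] across row 1, 1 lands solely at r1c3. So r1c3=1.
Step 15. [r8c6∈{2}] r8c6's peers cover all but 2 ⇒ r8c6=2.
Step 16. [r8c2∈{4}] nothing but 4 survives at r8c2. So r8c2=4.
Step 17. [r8c5∈{8}] r8c5's peers cover all but 8 ⇒ r8c5=8.
Step 18. [r5c2∈{7}] r5c2 has the single candidate 7, so r5c2=7.
Step 19. [r7c3∈{9}] r7c3 has the single candidate 9. So r7c3=9.
Step 20. [r7c4∈{7}] r7c4 is down to just 7 ⇒ r7c4=7.
Step 21. [r3c2∈{8}] nothing but 8 survives at r3c2. So r3c2=8.
Step 22. [r8c9∈{9}] nothing but 9 survives at r8c9 ⇒ r8c9=9.
Step 23. [r4c4∈{6}] nothing but 6 survives at r4c4 ⇒ r4c4=6.
Step 24. [r3c8∈{9}] r3c8 has the single candidate 9 ⇒ r3c8=9.
Step 25. [r3c3∈{3}] only 3 remains possible at r3c3, so r3c3=3.
Step 26. [r8c4∈{1}] r8c4 is down to just 1 ⇒ r8c4=1.
Step 27. [r1c9∈{3}] nothing but 3 survives at r1c9 ⇒ r1c9=3.
Step 28. [r1c5∈{5}] nothing but 5 survives at r1c5, so r1c5=5.
Step 29. [r7c7∈{8}] r7c7 has the single candidate 8. So r7c7=8.
Step 30. [r1c6∈{7}] nothing but 7 survives at r1c6 ⇒ r1c6=7.
Step 31. [r6c1∈{3}] nothing but 3 survives at r6c1. So r6c1=3.
Step 32. [r2c4∈{9}] r2c4 has the single candidate 9 ⇒ r2c4=9.
Step 33. [r4c8∈{5}] nothing but 5 survives at r4c8 ⇒ r4c8=5.
Step 34. [r5c6∈{4}] r5c6 is down to just 4 ⇒ r5c6=4.
Step 35. [r4c6∈{3}] nothing but 3 survives at r4c6. So r4c6=3.
Step 36. [r9c8∈{4}] r9c8 is down to just 4, so r9c8=4.
Step 37. [r1c7∈{6}] r1c7 has the single candidate 6, so r1c7=6.
Step 38. [r6c5∈{2}] r6c5 has the single candidate 2. So r6c5=2.
Step 39. [r5c7∈{1}] r5c7's peers cover all but 1. So r5c7=1.
Step 40. [r1c2∈{2}] r1c2 has the single candidate 2, so r1c2=2.

Answer: 9 2 1 4 5 7 6 8 3 / 4 6 7 9 3 8 5 1 2 / 5 8 3 2 1 6 4 9 7 / 1 9 4 6 7 3 2 5 8 / 8 7 2 5 9 4 1 3 6 / 3 5 6 8 2 1 9 7 4 / 6 3 9 7 4 5 8 2 1 / 7 4 5 1 8 2 3 6 9 / 2 1 8 3 6 9 7 4 5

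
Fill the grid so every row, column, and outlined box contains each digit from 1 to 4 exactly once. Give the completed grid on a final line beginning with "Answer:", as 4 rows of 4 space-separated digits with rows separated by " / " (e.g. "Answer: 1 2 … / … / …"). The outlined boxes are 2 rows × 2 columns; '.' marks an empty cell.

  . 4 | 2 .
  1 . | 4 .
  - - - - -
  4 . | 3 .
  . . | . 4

Step 1. [r1c1∈{3}] nothing but 3 survives at r1c1, so r1c1=3.
Step 2. [r2c2∈{2}] r2c2 is down to just 2. So r2c2=2.
Step 3. [r3c2∈{1}] r3c2 has the single candidate 1 ⇒ r3c2=1.
Step 4. [r2c4∈{3}] only 3 remains possible at r2c4, so r2c4=3.
Step 5. [r4c1∈{2}] r4c1's peers cover all but 2, so r4c1=2.
Step 6. [r4c2∈{3}] nothing but 3 survives at r4c2. So r4c2=3.
Step 7. [r4c3∈{1}] only 1 remains possible at r4c3, so r4c3=1.
Step 8. [r1c4∈{1}] r1c4's peers cover all but 1. So r1c4=1.
Step 9. [r3c4∈{2}] r3c4 has the single candidate 2. So r3c4=2.

Answer: 3 4 2 1 / 1 2 4 3 / 4 1 3 2 / 2 3 1 4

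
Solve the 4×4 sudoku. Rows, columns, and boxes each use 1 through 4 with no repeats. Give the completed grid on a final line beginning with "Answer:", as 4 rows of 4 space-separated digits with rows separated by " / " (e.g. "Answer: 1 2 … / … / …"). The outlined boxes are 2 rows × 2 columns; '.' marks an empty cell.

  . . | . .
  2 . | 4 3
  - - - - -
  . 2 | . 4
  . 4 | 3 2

Step 1. [r1c4∈{1}] nothing but 1 survives at r1c4 ⇒ r1c4=1.
Step 2. [r3c1∈{1,3}] r3c1 is the only open cell in row 3 admitting 3 ⇒ r3c1=3.
Step 3. [r2c2∈{1}] only 1 remains possible at r2c2, so r2c2=1.
Step 4. [r4c1∈{1}] nothing but 1 survives at r4c1, so r4c1=1.
Step 5. [r1c2∈{3}] r1c2's peers cover all but 3. So r1c2=3.
Step 6. [r1c1∈{4}] only 4 remains possible at r1c1. So r1c1=4.
Step 7. [r3c3∈{1}] nothing but 1 survives at r3c3. So r3c3=1.
Step 8. [r1c3∈{2}] r1c3 is down to just 2 ⇒ r1c3=2.

Answer: 4 3 2 1 / 2 1 4 3 / 3 2 1 4 / 1 4 3 2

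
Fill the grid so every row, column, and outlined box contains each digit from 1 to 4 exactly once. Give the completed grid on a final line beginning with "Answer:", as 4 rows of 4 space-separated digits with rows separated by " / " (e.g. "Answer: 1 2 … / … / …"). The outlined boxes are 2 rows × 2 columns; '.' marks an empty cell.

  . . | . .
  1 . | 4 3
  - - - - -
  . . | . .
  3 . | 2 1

Step 1. [r2c2∈{2}] r2c2 has the single candidate 2 ⇒ r2c2=2.
Step 2. [r4c2∈{4}] r4c2 is down to just 4. So r4c2=4.
Step 3. [r1c4∈{2}] only 2 remains possible at r1c4, so r1c4=2.
Step 4. [r1c1∈{4}] r1c1's peers cover all but 4, so r1c1=4.
Step 5. [r3c1∈{2}] only 2 remains possible at r3c1. So r3c1=2.
Step 6. [r3c2∈{1}] r3c2 is down to just 1, so r3c2=1.
Step 7. [r3c4∈{4}] nothing but 4 survives at r3c4 ⇒ r3c4=4.
Step 8. [r3c3∈{3}] r3c3 is down to just 3. So r3c3=3.
Step 9. [r1c2∈{3}] only 3 remains possible at r1c2, so r1c2=3.
Step 10. [r1c3∈{1}] only 1 remains possible at r1c3. So r1c3=1.

Answer: 4 3 1 2 / 1 2 4 3 / 2 1 3 4 / 3 4 2 1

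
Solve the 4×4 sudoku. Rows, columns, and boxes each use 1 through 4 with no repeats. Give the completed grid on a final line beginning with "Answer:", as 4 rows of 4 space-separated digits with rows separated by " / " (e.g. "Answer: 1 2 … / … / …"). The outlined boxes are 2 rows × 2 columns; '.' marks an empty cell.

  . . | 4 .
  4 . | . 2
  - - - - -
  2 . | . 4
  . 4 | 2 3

Step 1. [r1c1∈{1,3}] r1c1 is the only open cell in col 1 admitting 3. So r1c1=3.
Step 2. [r2c2∈{1}] r2c2's peers cover all but 1 ⇒ r2c2=1.
Step 3. [r3c3∈{1}] r3c3 has the single candidate 1. So r3c3=1.
Step 4. [r1c4∈{1}] r1c4's peers cover all but 1 ⇒ r1c4=1.
Step 5. [r2c3∈{3}] nothing but 3 survives at r2c3. So r2c3=3.
Step 6. [r3c2∈{3}] r3c2 is down to just 3. So r3c2=3.
Step 7. [r4c1∈{1}] r4c1 is down to just 1 ⇒ r4c1=1.
Step 8. [r1c2∈{2}] r1c2's peers cover all but 2 ⇒ r1c2=2.

Answer: 3 2 4 1 / 4 1 3 2 / 2 3 1 4 / 1 4 2 3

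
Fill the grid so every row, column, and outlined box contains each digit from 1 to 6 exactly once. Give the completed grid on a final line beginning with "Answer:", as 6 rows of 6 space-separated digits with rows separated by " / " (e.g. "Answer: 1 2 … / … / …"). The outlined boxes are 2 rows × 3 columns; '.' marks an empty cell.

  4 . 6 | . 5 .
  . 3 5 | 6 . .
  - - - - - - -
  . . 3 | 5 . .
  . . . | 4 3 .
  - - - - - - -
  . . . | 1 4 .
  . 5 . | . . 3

Step 1. [r5c3∈{2}] nothing but 2 survives at r5c3 ⇒ r5c3=2.
Step 2. [r4c3∈{1}] r4c3's peers cover all but 1. So r4c3=1.
Step 3. [r5c2∈{6}] nothing but 6 survives at r5c2. So r5c2=6.
Step 4. [r4c2∈{2}] only 2 remains possible at r4c2, so r4c2=2.
Step 5. [r3c1∈{6}] only 6 remains possible at r3c1. So r3c1=6.
Step 6. [r2c1∈{1,2}] 2 has one home in col 1: r2c1, so r2c1=2.
Step 7. [r2c5∈{1}] nothing but 1 survives at r2c5 ⇒ r2c5=1.
Step 8. [r1c6∈{2}] r1c6 is down to just 2. So r1c6=2.
Step 9. [r6c4∈{2}] nothing but 2 survives at r6c4. So r6c4=2.
Step 10. [r3c6∈{1}] r3c6 is down to just 1 ⇒ r3c6=1.
Step 11. [r2c6∈{4}] only 4 remains possible at r2c6. So r2c6=4.
Step 12. [r6c1∈{1}] r6c1 has the single candidate 1 ⇒ r6c1=1.
Step 13. [r5c6∈{5}] nothing but 5 survives at r5c6. So r5c6=5.
Step 14. [r4c6∈{6}] only 6 remains possible at r4c6, so r4c6=6.
Step 15. [r3c2∈{4}] r3c2 has the single candidate 4 ⇒ r3c2=4.
Step 16. [r1c2∈{1}] r1c2 is down to just 1. So r1c2=1.
Step 17. [r6c3∈{4}] r6c3 is down to just 4, so r6c3=4.
Step 18. [r3c5∈{2}] nothing but 2 survives at r3c5. So r3c5=2.
Step 19. [r6c5∈{6}] r6c5 is down to just 6 ⇒ r6c5=6.
Step 20. [r4c1∈{5}] only 5 remains possible at r4c1 ⇒ r4c1=5.
Step 21. [r5c1∈{3}] only 3 remains possible at r5c1. So r5c1=3.
Step 22. [r1c4∈{3}] r1c4 has the single candidate 3 ⇒ r1c4=3.

Answer: 4 1 6 3 5 2 / 2 3 5 6 1 4 / 6 4 3 5 2 1 / 5 2 1 4 3 6 / 3 6 2 1 4 5 / 1 5 4 2 6 3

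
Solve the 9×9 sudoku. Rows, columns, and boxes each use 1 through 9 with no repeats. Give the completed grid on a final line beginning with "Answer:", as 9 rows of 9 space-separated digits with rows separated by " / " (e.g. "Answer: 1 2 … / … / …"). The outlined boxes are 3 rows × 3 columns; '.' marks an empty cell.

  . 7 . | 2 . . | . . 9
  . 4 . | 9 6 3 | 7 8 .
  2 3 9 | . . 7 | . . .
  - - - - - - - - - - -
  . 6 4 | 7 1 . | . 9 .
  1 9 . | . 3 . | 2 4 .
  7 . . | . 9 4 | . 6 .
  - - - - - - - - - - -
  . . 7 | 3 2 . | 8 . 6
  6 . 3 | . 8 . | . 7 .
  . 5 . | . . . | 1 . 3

Step 1. [r3c4∈{1,4,5,8}] across row 3, 8 lands solely at r3c4, so r3c4=8.
Step 2. [r6c4∈{5}] r6c4's peers cover all but 5 ⇒ r6c4=5.
Step 3. [r7c8∈{5}] nothing but 5 survives at r7c8. So r7c8=5.
Step 4. [r2c1∈{5}] only 5 remains possible at r2c1. So r2c1=5.
Step 5. [r6c2∈{2,8}] across col 2, 8 lands solely at r6c2. So r6c2=8.
Step 6. [r1c6∈{1,5}] across box 2, 1 lands solely at r1c6. So r1c6=1.
Step 7. [r8c2∈{1,2}] r8c2 is the only open cell in col 2 admitting 2 ⇒ r8c2=2.
Step 8. [r7c6∈{9}] r7c6 is down to just 9. So r7c6=9.
Step 9. [r8c9∈{4}] r8c9's peers cover all but 4 ⇒ r8c9=4.
Step 10. [r9c4∈{4,6}] 4 has one home in col 4: r9c4 ⇒ r9c4=4.
Step 11. [r3c7∈{4,5,6}] row 3 places 6 nowhere but r3c7. So r3c7=6.
Step 12. [r1c7∈{3,4,5}] across col 7, 4 lands solely at r1c7. So r1c7=4.
Step 13. [r3c9∈{1,5}] r3c9 is the only open cell in box 3 admitting 5 ⇒ r3c9=5.
Step 14. [r4c9∈{8}] only 8 remains possible at r4c9, so r4c9=8.
Step 15. [r1c1∈{8}] r1c1 is down to just 8, so r1c1=8.
Step 16. [r2c3∈{1}] only 1 remains possible at r2c3 ⇒ r2c3=1.
Step 17. [r4c1∈{3}] only 3 remains possible at r4c1. So r4c1=3.
Step 18. [r9c6∈{6}] r9c6 has the single candidate 6 ⇒ r9c6=6.
Step 19. [r7c1∈{4}] nothing but 4 survives at r7c1, so r7c1=4.
Step 20. [r4c7∈{5}] nothing but 5 survives at r4c7, so r4c7=5.
Step 21. [r5c4∈{6}] only 6 remains possible at r5c4 ⇒ r5c4=6.
Step 22. [r8c4∈{1}] r8c4 has the single candidate 1, so r8c4=1.
Step 23. [r6c7∈{3}] r6c7 has the single candidate 3. So r6c7=3.
Step 24. [r8c6∈{5}] nothing but 5 survives at r8c6, so r8c6=5.
Step 25. [r9c8∈{2}] r9c8 is down to just 2, so r9c8=2.
Step 26. [r1c3∈{6}] r1c3 has the single candidate 6. So r1c3=6.
Step 27. [r9c1∈{9}] r9c1's peers cover all but 9, so r9c1=9.
Step 28. [r7c2∈{1}] nothing but 1 survives at r7c2, so r7c2=1.
Step 29. [r5c3∈{5}] r5c3's peers cover all but 5. So r5c3=5.
Step 30. [r6c3∈{2}] nothing but 2 survives at r6c3 ⇒ r6c3=2.
Step 31. [r3c8∈{1}] r3c8 has the single candidate 1 ⇒ r3c8=1.
Step 32. [r9c5∈{7}] only 7 remains possible at r9c5 ⇒ r9c5=7.
Step 33. [r4c6∈{2}] r4c6 has the single candidate 2, so r4c6=2.
Step 34. [r5c9∈{7}] r5c9 is down to just 7, so r5c9=7.
Step 35. [r6c9∈{1}] r6c9 has the single candidate 1. So r6c9=1.
Step 36. [r5c6∈{8}] nothing but 8 survives at r5c6 ⇒ r5c6=8.
Step 37. [r2c9∈{2}] r2c9 is down to just 2, so r2c9=2.
Step 38. [r3c5∈{4}] r3c5's peers cover all but 4 ⇒ r3c5=4.
Step 39. [r9c3∈{8}] r9c3 is down to just 8 ⇒ r9c3=8.
Step 40. [r1c8∈{3}] r1c8 is down to just 3. So r1c8=3.
Step 41. [r8c7∈{9}] r8c7 is down to just 9. So r8c7=9.
Step 42. [r1c5∈{5}] r1c5 is down to just 5 ⇒ r1c5=5.

Answer: 8 7 6 2 5 1 4 3 9 / 5 4 1 9 6 3 7 8 2 / 2 3 9 8 4 7 6 1 5 / 3 6 4 7 1 2 5 9 8 / 1 9 5 6 3 8 2 4 7 / 7 8 2 5 9 4 3 6 1 / 4 1 7 3 2 9 8 5 6 / 6 2 3 1 8 5 9 7 4 / 9 5 8 4 7 6 1 2 3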